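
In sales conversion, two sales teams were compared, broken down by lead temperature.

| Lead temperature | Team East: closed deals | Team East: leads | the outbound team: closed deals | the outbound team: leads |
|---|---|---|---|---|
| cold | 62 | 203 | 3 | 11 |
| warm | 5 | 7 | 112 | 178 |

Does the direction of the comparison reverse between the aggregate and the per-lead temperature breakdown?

Cold: Team East 62/203 = 30.5%, the outbound team 3/11 = 27.3% → Team East
Warm: Team East 5/7 = 71.4%, the outbound team 112/178 = 62.9% → Team East
Overall: Team East 67/210 = 31.9%, the outbound team 115/189 = 60.8% → the outbound team
Team East wins each lead group but the outbound team wins overall — the comparison reverses. Team East's leads skew toward cold, which has a lower base rate.

Yes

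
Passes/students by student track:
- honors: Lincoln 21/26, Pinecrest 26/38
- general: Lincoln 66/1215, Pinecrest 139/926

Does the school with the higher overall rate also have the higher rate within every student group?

No

Honors: Lincoln 21/26 = 80.8%, Pinecrest 26/38 = 68.4% → Lincoln
General: Lincoln 66/1215 = 5.4%, Pinecrest 139/926 = 15.0% → Pinecrest
Overall: Lincoln 87/1241 = 7.0%, Pinecrest 165/964 = 17.1% → Pinecrest
Neither sweeps: Lincoln wins 1 of 2 groups, Pinecrest wins 1. Pinecrest wins overall but not every group — no Simpson reversal.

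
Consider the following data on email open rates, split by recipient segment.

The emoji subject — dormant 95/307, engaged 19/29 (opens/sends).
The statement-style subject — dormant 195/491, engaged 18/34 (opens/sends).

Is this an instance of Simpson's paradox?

Dormant: the emoji subject 95/307 = 30.9%, the statement-style subject 195/491 = 39.7% → the statement-style subject
Engaged: the emoji subject 19/29 = 65.5%, the statement-style subject 18/34 = 52.9% → the emoji subject
Overall: the emoji subject 114/336 = 33.9%, the statement-style subject 213/525 = 40.6% → the statement-style subject
Neither sweeps: the emoji subject wins 1 of 2 groups, the statement-style subject wins 1. The statement-style subject wins overall but not every group — no Simpson reversal.

No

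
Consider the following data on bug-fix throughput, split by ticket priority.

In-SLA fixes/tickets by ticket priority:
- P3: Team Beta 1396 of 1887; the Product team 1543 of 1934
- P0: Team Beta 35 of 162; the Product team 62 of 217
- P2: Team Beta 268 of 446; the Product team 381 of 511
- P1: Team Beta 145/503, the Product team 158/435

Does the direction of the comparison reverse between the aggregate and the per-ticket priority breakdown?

P3: Team Beta 1396/1887 = 74.0%, the Product team 1543/1934 = 79.8% → the Product team
P0: Team Beta 35/162 = 21.6%, the Product team 62/217 = 28.6% → the Product team
P2: Team Beta 268/446 = 60.1%, the Product team 381/511 = 74.6% → the Product team
P1: Team Beta 145/503 = 28.8%, the Product team 158/435 = 36.3% → the Product team
Overall: Team Beta 1844/2998 = 61.5%, the Product team 2144/3097 = 69.2% → the Product team
The Product team wins overall and in every ticket group — no reversal.

No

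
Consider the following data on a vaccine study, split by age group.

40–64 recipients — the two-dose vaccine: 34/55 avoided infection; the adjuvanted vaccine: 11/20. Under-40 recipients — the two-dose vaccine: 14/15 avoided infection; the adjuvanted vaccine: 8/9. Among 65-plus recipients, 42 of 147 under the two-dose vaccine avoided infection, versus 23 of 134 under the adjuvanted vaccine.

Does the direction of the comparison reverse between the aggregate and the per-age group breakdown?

40–64: the two-dose vaccine 34/55 = 61.8%, the adjuvanted vaccine 11/20 = 55.0% → the two-dose vaccine
Under-40: the two-dose vaccine 14/15 = 93.3%, the adjuvanted vaccine 8/9 = 88.9% → the two-dose vaccine
65-plus: the two-dose vaccine 42/147 = 28.6%, the adjuvanted vaccine 23/134 = 17.2% → the two-dose vaccine
Overall: the two-dose vaccine 90/217 = 41.5%, the adjuvanted vaccine 42/163 = 25.8% → the two-dose vaccine
The two-dose vaccine wins overall and in every age group — no reversal.

No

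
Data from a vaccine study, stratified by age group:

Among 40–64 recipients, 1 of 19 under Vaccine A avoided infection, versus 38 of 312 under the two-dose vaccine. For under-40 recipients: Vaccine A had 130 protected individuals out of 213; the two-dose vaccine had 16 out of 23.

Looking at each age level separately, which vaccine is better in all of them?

40–64: Vaccine A 1/19 = 5.3%, the two-dose vaccine 38/312 = 12.2% → the two-dose vaccine
Under-40: Vaccine A 130/213 = 61.0%, the two-dose vaccine 16/23 = 69.6% → the two-dose vaccine
The two-dose vaccine has the higher rate in both groups.

the two-dose vaccine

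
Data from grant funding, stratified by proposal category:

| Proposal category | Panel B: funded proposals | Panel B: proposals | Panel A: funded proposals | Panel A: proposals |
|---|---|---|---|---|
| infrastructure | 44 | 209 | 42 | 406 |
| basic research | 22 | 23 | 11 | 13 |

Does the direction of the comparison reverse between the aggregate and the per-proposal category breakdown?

No

Infrastructure: Panel B 44/209 = 21.1%, Panel A 42/406 = 10.3% → Panel B
Basic research: Panel B 22/23 = 95.7%, Panel A 11/13 = 84.6% → Panel B
Overall: Panel B 66/232 = 28.4%, Panel A 53/419 = 12.6% → Panel B
Panel B wins overall and in every proposal group — no reversal.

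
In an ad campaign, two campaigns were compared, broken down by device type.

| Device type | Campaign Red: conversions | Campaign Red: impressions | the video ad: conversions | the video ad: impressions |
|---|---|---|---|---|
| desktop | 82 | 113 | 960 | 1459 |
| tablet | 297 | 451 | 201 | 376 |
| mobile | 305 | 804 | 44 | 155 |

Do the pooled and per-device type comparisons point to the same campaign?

Desktop: Campaign Red 82/113 = 72.6%, the video ad 960/1459 = 65.8% → Campaign Red
Tablet: Campaign Red 297/451 = 65.9%, the video ad 201/376 = 53.5% → Campaign Red
Mobile: Campaign Red 305/804 = 37.9%, the video ad 44/155 = 28.4% → Campaign Red
Overall: Campaign Red 684/1368 = 50.0%, the video ad 1205/1990 = 60.6% → the video ad
Campaign Red wins each device group but the video ad wins overall — the comparison reverses. Campaign Red's impressions skew toward mobile, which has a lower base rate.

No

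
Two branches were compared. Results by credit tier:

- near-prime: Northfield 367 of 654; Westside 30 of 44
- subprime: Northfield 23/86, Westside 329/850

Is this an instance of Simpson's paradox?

Yes

Near-prime: Northfield 367/654 = 56.1%, Westside 30/44 = 68.2% → Westside
Subprime: Northfield 23/86 = 26.7%, Westside 329/850 = 38.7% → Westside
Overall: Northfield 390/740 = 52.7%, Westside 359/894 = 40.2% → Northfield
Westside wins each credit group but Northfield wins overall — the comparison reverses. Westside's applications skew toward subprime, which has a lower base rate.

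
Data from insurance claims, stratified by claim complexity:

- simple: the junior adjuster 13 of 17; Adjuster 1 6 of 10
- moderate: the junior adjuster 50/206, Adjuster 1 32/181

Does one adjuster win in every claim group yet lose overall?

Simple: the junior adjuster 13/17 = 76.5%, Adjuster 1 6/10 = 60.0% → the junior adjuster
Moderate: the junior adjuster 50/206 = 24.3%, Adjuster 1 32/181 = 17.7% → the junior adjuster
Overall: the junior adjuster 63/223 = 28.3%, Adjuster 1 38/191 = 19.9% → the junior adjuster
The junior adjuster wins overall and in every claim group — no reversal.

No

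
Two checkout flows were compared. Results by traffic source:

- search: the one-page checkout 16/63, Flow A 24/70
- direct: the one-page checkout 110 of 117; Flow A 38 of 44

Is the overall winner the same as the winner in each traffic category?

No

Search: the one-page checkout 16/63 = 25.4%, Flow A 24/70 = 34.3% → Flow A
Direct: the one-page checkout 110/117 = 94.0%, Flow A 38/44 = 86.4% → the one-page checkout
Overall: the one-page checkout 126/180 = 70.0%, Flow A 62/114 = 54.4% → the one-page checkout
Neither sweeps: the one-page checkout wins 1 of 2 groups, Flow A wins 1. The one-page checkout wins overall but not every group — no Simpson reversal.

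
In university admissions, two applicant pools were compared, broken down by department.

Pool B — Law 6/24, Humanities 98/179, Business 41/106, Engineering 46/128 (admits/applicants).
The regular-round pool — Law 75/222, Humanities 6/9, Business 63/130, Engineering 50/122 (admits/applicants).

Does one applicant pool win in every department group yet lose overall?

Yes

Law: Pool B 6/24 = 25.0%, the regular-round pool 75/222 = 33.8% → the regular-round pool
Humanities: Pool B 98/179 = 54.7%, the regular-round pool 6/9 = 66.7% → the regular-round pool
Business: Pool B 41/106 = 38.7%, the regular-round pool 63/130 = 48.5% → the regular-round pool
Engineering: Pool B 46/128 = 35.9%, the regular-round pool 50/122 = 41.0% → the regular-round pool
Overall: Pool B 191/437 = 43.7%, the regular-round pool 194/483 = 40.2% → Pool B
The regular-round pool wins each department group but Pool B wins overall — the comparison reverses. The regular-round pool's applicants skew toward Law, which has a lower base rate.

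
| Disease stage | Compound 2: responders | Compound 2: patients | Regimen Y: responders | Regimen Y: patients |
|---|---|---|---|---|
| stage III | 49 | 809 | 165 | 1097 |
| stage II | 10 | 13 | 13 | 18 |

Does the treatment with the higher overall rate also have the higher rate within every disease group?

No

Stage III: Compound 2 49/809 = 6.1%, Regimen Y 165/1097 = 15.0% → Regimen Y
Stage II: Compound 2 10/13 = 76.9%, Regimen Y 13/18 = 72.2% → Compound 2
Overall: Compound 2 59/822 = 7.2%, Regimen Y 178/1115 = 16.0% → Regimen Y
Neither sweeps: Compound 2 wins 1 of 2 groups, Regimen Y wins 1. Regimen Y wins overall but not every group — no Simpson reversal.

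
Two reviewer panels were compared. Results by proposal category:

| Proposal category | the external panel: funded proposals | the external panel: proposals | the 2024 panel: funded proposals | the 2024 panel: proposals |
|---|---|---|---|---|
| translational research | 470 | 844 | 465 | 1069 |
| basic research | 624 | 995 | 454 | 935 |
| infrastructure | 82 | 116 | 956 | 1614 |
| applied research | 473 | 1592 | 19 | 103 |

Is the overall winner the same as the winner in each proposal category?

Translational research: the external panel 470/844 = 55.7%, the 2024 panel 465/1069 = 43.5% → the external panel
Basic research: the external panel 624/995 = 62.7%, the 2024 panel 454/935 = 48.6% → the external panel
Infrastructure: the external panel 82/116 = 70.7%, the 2024 panel 956/1614 = 59.2% → the external panel
Applied research: the external panel 473/1592 = 29.7%, the 2024 panel 19/103 = 18.4% → the external panel
Overall: the external panel 1649/3547 = 46.5%, the 2024 panel 1894/3721 = 50.9% → the 2024 panel
The external panel wins each proposal group but the 2024 panel wins overall — the comparison reverses. The external panel's proposals skew toward applied research, which has a lower base rate.

No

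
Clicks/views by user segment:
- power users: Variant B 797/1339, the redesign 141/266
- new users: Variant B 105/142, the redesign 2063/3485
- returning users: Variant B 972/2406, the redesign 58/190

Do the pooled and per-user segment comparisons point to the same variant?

No

Power users: Variant B 797/1339 = 59.5%, the redesign 141/266 = 53.0% → Variant B
New users: Variant B 105/142 = 73.9%, the redesign 2063/3485 = 59.2% → Variant B
Returning users: Variant B 972/2406 = 40.4%, the redesign 58/190 = 30.5% → Variant B
Overall: Variant B 1874/3887 = 48.2%, the redesign 2262/3941 = 57.4% → the redesign
Variant B wins each user group but the redesign wins overall — the comparison reverses. Variant B's views skew toward returning users, which has a lower base rate.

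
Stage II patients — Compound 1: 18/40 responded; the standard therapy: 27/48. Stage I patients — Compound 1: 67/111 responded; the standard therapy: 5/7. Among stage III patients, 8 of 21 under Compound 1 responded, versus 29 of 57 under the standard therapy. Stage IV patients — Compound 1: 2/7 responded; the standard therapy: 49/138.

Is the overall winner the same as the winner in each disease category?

Stage II: Compound 1 18/40 = 45.0%, the standard therapy 27/48 = 56.2% → the standard therapy
Stage I: Compound 1 67/111 = 60.4%, the standard therapy 5/7 = 71.4% → the standard therapy
Stage III: Compound 1 8/21 = 38.1%, the standard therapy 29/57 = 50.9% → the standard therapy
Stage IV: Compound 1 2/7 = 28.6%, the standard therapy 49/138 = 35.5% → the standard therapy
Overall: Compound 1 95/179 = 53.1%, the standard therapy 110/250 = 44.0% → Compound 1
The standard therapy wins each disease group but Compound 1 wins overall — the comparison reverses. The standard therapy's patients skew toward stage IV, which has a lower base rate.

No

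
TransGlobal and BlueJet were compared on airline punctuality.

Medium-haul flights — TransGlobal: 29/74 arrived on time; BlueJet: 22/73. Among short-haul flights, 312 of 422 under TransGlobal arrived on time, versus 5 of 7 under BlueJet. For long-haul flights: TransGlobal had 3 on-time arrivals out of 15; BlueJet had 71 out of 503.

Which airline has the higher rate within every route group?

Medium-haul: TransGlobal 29/74 = 39.2%, BlueJet 22/73 = 30.1% → TransGlobal
Short-haul: TransGlobal 312/422 = 73.9%, BlueJet 5/7 = 71.4% → TransGlobal
Long-haul: TransGlobal 3/15 = 20.0%, BlueJet 71/503 = 14.1% → TransGlobal
TransGlobal has the higher rate in all 3 groups.

TransGlobal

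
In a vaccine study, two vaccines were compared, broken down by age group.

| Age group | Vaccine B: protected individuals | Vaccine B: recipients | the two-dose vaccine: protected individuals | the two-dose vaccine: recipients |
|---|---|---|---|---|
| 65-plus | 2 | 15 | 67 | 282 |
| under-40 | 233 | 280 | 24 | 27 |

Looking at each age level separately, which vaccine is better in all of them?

the two-dose vaccine

65-plus: Vaccine B 2/15 = 13.3%, the two-dose vaccine 67/282 = 23.8% → the two-dose vaccine
Under-40: Vaccine B 233/280 = 83.2%, the two-dose vaccine 24/27 = 88.9% → the two-dose vaccine
The two-dose vaccine has the higher rate in both groups.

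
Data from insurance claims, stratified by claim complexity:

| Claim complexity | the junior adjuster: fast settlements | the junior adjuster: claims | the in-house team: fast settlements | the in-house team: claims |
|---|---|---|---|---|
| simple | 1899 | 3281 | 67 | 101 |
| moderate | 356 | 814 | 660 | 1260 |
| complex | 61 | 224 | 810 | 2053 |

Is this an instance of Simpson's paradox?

Yes

Simple: the junior adjuster 1899/3281 = 57.9%, the in-house team 67/101 = 66.3% → the in-house team
Moderate: the junior adjuster 356/814 = 43.7%, the in-house team 660/1260 = 52.4% → the in-house team
Complex: the junior adjuster 61/224 = 27.2%, the in-house team 810/2053 = 39.5% → the in-house team
Overall: the junior adjuster 2316/4319 = 53.6%, the in-house team 1537/3414 = 45.0% → the junior adjuster
The in-house team wins each claim group but the junior adjuster wins overall — the comparison reverses. The in-house team's claims skew toward complex, which has a lower base rate.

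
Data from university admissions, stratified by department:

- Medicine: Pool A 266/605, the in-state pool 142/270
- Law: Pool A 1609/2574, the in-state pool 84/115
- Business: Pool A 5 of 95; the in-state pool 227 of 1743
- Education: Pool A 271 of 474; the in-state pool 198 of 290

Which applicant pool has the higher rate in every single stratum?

Medicine: Pool A 266/605 = 44.0%, the in-state pool 142/270 = 52.6% → the in-state pool
Law: Pool A 1609/2574 = 62.5%, the in-state pool 84/115 = 73.0% → the in-state pool
Business: Pool A 5/95 = 5.3%, the in-state pool 227/1743 = 13.0% → the in-state pool
Education: Pool A 271/474 = 57.2%, the in-state pool 198/290 = 68.3% → the in-state pool
The in-state pool has the higher rate in all 4 groups.

the in-state pool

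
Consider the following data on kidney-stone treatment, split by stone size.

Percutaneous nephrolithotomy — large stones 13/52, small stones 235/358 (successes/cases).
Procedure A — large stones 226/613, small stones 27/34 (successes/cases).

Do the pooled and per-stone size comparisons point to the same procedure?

No

Large stones: percutaneous nephrolithotomy 13/52 = 25.0%, Procedure A 226/613 = 36.9% → Procedure A
Small stones: percutaneous nephrolithotomy 235/358 = 65.6%, Procedure A 27/34 = 79.4% → Procedure A
Overall: percutaneous nephrolithotomy 248/410 = 60.5%, Procedure A 253/647 = 39.1% → percutaneous nephrolithotomy
Procedure A wins each stone group but percutaneous nephrolithotomy wins overall — the comparison reverses. Procedure A's cases skew toward large stones, which has a lower base rate.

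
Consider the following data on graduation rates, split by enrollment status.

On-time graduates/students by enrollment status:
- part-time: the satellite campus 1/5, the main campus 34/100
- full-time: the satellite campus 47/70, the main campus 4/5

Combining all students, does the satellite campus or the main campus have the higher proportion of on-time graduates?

the satellite campus

Part-time: the satellite campus 1/5 = 20.0%, the main campus 34/100 = 34.0% → the main campus
Full-time: the satellite campus 47/70 = 67.1%, the main campus 4/5 = 80.0% → the main campus
Overall: the satellite campus 48/75 = 64.0%, the main campus 38/105 = 36.2% → the satellite campus
(The main campus wins every enrollment group but the satellite campus wins overall — the main campus's students skew toward the low-rate part-time group.)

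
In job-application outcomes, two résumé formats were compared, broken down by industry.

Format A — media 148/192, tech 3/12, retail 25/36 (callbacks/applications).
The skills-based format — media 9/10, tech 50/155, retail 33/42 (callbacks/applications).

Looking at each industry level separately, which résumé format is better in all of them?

Media: Format A 148/192 = 77.1%, the skills-based format 9/10 = 90.0% → the skills-based format
Tech: Format A 3/12 = 25.0%, the skills-based format 50/155 = 32.3% → the skills-based format
Retail: Format A 25/36 = 69.4%, the skills-based format 33/42 = 78.6% → the skills-based format
The skills-based format has the higher rate in all 3 groups.

the skills-based format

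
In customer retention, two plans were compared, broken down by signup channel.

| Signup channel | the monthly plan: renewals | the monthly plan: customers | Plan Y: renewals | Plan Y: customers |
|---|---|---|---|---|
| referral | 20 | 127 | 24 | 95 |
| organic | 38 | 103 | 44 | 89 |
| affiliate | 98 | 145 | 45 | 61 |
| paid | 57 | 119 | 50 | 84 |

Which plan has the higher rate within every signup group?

Plan Y

Referral: the monthly plan 20/127 = 15.7%, Plan Y 24/95 = 25.3% → Plan Y
Organic: the monthly plan 38/103 = 36.9%, Plan Y 44/89 = 49.4% → Plan Y
Affiliate: the monthly plan 98/145 = 67.6%, Plan Y 45/61 = 73.8% → Plan Y
Paid: the monthly plan 57/119 = 47.9%, Plan Y 50/84 = 59.5% → Plan Y
Plan Y has the higher rate in all 4 groups.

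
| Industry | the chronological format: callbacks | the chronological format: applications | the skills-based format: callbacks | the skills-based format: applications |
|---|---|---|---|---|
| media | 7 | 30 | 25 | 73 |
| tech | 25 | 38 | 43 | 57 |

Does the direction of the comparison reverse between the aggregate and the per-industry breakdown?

Media: the chronological format 7/30 = 23.3%, the skills-based format 25/73 = 34.2% → the skills-based format
Tech: the chronological format 25/38 = 65.8%, the skills-based format 43/57 = 75.4% → the skills-based format
Overall: the chronological format 32/68 = 47.1%, the skills-based format 68/130 = 52.3% → the skills-based format
The skills-based format wins overall and in every industry group — no reversal.

No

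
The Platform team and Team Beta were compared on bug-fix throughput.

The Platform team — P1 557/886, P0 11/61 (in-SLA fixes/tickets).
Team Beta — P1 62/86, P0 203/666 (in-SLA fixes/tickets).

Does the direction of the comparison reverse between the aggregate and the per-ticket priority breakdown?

P1: the Platform team 557/886 = 62.9%, Team Beta 62/86 = 72.1% → Team Beta
P0: the Platform team 11/61 = 18.0%, Team Beta 203/666 = 30.5% → Team Beta
Overall: the Platform team 568/947 = 60.0%, Team Beta 265/752 = 35.2% → the Platform team
Team Beta wins each ticket group but the Platform team wins overall — the comparison reverses. Team Beta's tickets skew toward P0, which has a lower base rate.

Yes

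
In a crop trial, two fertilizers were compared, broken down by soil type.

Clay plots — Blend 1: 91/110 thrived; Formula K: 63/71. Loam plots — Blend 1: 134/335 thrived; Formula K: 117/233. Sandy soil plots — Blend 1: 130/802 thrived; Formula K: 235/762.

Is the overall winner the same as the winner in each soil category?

Clay: Blend 1 91/110 = 82.7%, Formula K 63/71 = 88.7% → Formula K
Loam: Blend 1 134/335 = 40.0%, Formula K 117/233 = 50.2% → Formula K
Sandy soil: Blend 1 130/802 = 16.2%, Formula K 235/762 = 30.8% → Formula K
Overall: Blend 1 355/1247 = 28.5%, Formula K 415/1066 = 38.9% → Formula K
Formula K wins overall and in every soil group — no reversal.

Yes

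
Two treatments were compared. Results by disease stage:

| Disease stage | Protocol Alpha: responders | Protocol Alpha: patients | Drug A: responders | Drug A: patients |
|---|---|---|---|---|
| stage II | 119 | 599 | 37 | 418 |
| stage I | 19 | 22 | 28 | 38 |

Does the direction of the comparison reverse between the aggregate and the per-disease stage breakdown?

No

Stage II: Protocol Alpha 119/599 = 19.9%, Drug A 37/418 = 8.9% → Protocol Alpha
Stage I: Protocol Alpha 19/22 = 86.4%, Drug A 28/38 = 73.7% → Protocol Alpha
Overall: Protocol Alpha 138/621 = 22.2%, Drug A 65/456 = 14.3% → Protocol Alpha
Protocol Alpha wins overall and in every disease group — no reversal.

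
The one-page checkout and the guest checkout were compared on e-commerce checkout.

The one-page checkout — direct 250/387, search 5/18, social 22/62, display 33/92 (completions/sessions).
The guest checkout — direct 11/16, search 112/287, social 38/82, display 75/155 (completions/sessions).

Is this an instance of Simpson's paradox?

Yes

Direct: the one-page checkout 250/387 = 64.6%, the guest checkout 11/16 = 68.8% → the guest checkout
Search: the one-page checkout 5/18 = 27.8%, the guest checkout 112/287 = 39.0% → the guest checkout
Social: the one-page checkout 22/62 = 35.5%, the guest checkout 38/82 = 46.3% → the guest checkout
Display: the one-page checkout 33/92 = 35.9%, the guest checkout 75/155 = 48.4% → the guest checkout
Overall: the one-page checkout 310/559 = 55.5%, the guest checkout 236/540 = 43.7% → the one-page checkout
The guest checkout wins each traffic group but the one-page checkout wins overall — the comparison reverses. The guest checkout's sessions skew toward search, which has a lower base rate.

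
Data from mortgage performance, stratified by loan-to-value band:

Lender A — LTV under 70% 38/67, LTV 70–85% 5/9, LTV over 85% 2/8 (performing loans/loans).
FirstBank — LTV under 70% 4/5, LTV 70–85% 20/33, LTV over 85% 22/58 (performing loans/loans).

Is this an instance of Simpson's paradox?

Yes

LTV under 70%: Lender A 38/67 = 56.7%, FirstBank 4/5 = 80.0% → FirstBank
LTV 70–85%: Lender A 5/9 = 55.6%, FirstBank 20/33 = 60.6% → FirstBank
LTV over 85%: Lender A 2/8 = 25.0%, FirstBank 22/58 = 37.9% → FirstBank
Overall: Lender A 45/84 = 53.6%, FirstBank 46/96 = 47.9% → Lender A
FirstBank wins each loan-to-value group but Lender A wins overall — the comparison reverses. FirstBank's loans skew toward LTV over 85%, which has a lower base rate.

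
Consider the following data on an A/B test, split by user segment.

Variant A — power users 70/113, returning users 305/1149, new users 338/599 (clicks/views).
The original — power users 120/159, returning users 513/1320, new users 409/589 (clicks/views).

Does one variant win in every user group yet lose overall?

No

Power users: Variant A 70/113 = 61.9%, the original 120/159 = 75.5% → the original
Returning users: Variant A 305/1149 = 26.5%, the original 513/1320 = 38.9% → the original
New users: Variant A 338/599 = 56.4%, the original 409/589 = 69.4% → the original
Overall: Variant A 713/1861 = 38.3%, the original 1042/2068 = 50.4% → the original
The original wins overall and in every user group — no reversal.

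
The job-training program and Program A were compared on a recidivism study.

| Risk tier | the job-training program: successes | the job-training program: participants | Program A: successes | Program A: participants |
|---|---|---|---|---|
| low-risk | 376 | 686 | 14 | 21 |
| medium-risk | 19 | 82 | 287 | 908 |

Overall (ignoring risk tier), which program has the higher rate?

the job-training program

Low-risk: the job-training program 376/686 = 54.8%, Program A 14/21 = 66.7% → Program A
Medium-risk: the job-training program 19/82 = 23.2%, Program A 287/908 = 31.6% → Program A
Overall: the job-training program 395/768 = 51.4%, Program A 301/929 = 32.4% → the job-training program
(Program A wins every risk group but the job-training program wins overall — Program A's participants skew toward the low-rate medium-risk group.)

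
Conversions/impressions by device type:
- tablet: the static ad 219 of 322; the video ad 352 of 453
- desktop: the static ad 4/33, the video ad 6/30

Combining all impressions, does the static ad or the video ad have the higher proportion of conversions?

Tablet: the static ad 219/322 = 68.0%, the video ad 352/453 = 77.7% → the video ad
Desktop: the static ad 4/33 = 12.1%, the video ad 6/30 = 20.0% → the video ad
Overall: the static ad 223/355 = 62.8%, the video ad 358/483 = 74.1% → the video ad

the video ad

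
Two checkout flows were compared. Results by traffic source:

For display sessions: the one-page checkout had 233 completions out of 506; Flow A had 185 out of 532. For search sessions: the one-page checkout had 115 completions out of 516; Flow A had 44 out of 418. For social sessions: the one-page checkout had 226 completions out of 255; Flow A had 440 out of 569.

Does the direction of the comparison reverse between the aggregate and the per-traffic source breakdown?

No

Display: the one-page checkout 233/506 = 46.0%, Flow A 185/532 = 34.8% → the one-page checkout
Search: the one-page checkout 115/516 = 22.3%, Flow A 44/418 = 10.5% → the one-page checkout
Social: the one-page checkout 226/255 = 88.6%, Flow A 440/569 = 77.3% → the one-page checkout
Overall: the one-page checkout 574/1277 = 44.9%, Flow A 669/1519 = 44.0% → the one-page checkout
The one-page checkout wins overall and in every traffic group — no reversal.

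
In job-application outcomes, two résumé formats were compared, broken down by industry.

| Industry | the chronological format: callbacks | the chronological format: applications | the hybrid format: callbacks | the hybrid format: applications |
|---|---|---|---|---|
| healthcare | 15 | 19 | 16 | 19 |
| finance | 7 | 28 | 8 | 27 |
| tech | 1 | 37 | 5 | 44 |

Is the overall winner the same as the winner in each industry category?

Healthcare: the chronological format 15/19 = 78.9%, the hybrid format 16/19 = 84.2% → the hybrid format
Finance: the chronological format 7/28 = 25.0%, the hybrid format 8/27 = 29.6% → the hybrid format
Tech: the chronological format 1/37 = 2.7%, the hybrid format 5/44 = 11.4% → the hybrid format
Overall: the chronological format 23/84 = 27.4%, the hybrid format 29/90 = 32.2% → the hybrid format
The hybrid format wins overall and in every industry group — no reversal.

Yes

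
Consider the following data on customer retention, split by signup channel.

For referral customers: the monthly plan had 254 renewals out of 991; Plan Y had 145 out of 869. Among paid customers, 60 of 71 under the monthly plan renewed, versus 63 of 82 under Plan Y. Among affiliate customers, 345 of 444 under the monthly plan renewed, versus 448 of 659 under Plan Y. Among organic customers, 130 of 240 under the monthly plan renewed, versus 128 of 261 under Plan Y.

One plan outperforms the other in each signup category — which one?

Referral: the monthly plan 254/991 = 25.6%, Plan Y 145/869 = 16.7% → the monthly plan
Paid: the monthly plan 60/71 = 84.5%, Plan Y 63/82 = 76.8% → the monthly plan
Affiliate: the monthly plan 345/444 = 77.7%, Plan Y 448/659 = 68.0% → the monthly plan
Organic: the monthly plan 130/240 = 54.2%, Plan Y 128/261 = 49.0% → the monthly plan
The monthly plan has the higher rate in all 4 groups.

the monthly plan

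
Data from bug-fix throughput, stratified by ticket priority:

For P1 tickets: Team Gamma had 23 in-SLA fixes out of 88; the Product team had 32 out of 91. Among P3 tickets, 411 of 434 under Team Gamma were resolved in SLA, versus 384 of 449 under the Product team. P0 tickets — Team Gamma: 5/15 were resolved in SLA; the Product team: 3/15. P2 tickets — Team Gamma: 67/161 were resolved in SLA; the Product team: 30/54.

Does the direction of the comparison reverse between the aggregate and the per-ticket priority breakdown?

P1: Team Gamma 23/88 = 26.1%, the Product team 32/91 = 35.2% → the Product team
P3: Team Gamma 411/434 = 94.7%, the Product team 384/449 = 85.5% → Team Gamma
P0: Team Gamma 5/15 = 33.3%, the Product team 3/15 = 20.0% → Team Gamma
P2: Team Gamma 67/161 = 41.6%, the Product team 30/54 = 55.6% → the Product team
Overall: Team Gamma 506/698 = 72.5%, the Product team 449/609 = 73.7% → the Product team
Neither sweeps: Team Gamma wins 2 of 4 groups, the Product team wins 2. The Product team wins overall but not every group — no Simpson reversal.

No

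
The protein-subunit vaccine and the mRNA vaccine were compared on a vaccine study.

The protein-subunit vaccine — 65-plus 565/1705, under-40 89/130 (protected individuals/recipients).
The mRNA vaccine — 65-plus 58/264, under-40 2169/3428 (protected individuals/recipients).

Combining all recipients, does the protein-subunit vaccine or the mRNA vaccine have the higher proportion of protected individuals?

the mRNA vaccine

65-plus: the protein-subunit vaccine 565/1705 = 33.1%, the mRNA vaccine 58/264 = 22.0% → the protein-subunit vaccine
Under-40: the protein-subunit vaccine 89/130 = 68.5%, the mRNA vaccine 2169/3428 = 63.3% → the protein-subunit vaccine
Overall: the protein-subunit vaccine 654/1835 = 35.6%, the mRNA vaccine 2227/3692 = 60.3% → the mRNA vaccine
(The protein-subunit vaccine wins every age group but the mRNA vaccine wins overall — the protein-subunit vaccine's recipients skew toward the low-rate 65-plus group.)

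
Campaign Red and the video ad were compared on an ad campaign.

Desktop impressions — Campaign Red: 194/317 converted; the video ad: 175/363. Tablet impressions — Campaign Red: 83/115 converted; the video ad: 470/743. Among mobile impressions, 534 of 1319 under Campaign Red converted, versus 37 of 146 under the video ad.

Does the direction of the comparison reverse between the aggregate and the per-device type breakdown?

Yes

Desktop: Campaign Red 194/317 = 61.2%, the video ad 175/363 = 48.2% → Campaign Red
Tablet: Campaign Red 83/115 = 72.2%, the video ad 470/743 = 63.3% → Campaign Red
Mobile: Campaign Red 534/1319 = 40.5%, the video ad 37/146 = 25.3% → Campaign Red
Overall: Campaign Red 811/1751 = 46.3%, the video ad 682/1252 = 54.5% → the video ad
Campaign Red wins each device group but the video ad wins overall — the comparison reverses. Campaign Red's impressions skew toward mobile, which has a lower base rate.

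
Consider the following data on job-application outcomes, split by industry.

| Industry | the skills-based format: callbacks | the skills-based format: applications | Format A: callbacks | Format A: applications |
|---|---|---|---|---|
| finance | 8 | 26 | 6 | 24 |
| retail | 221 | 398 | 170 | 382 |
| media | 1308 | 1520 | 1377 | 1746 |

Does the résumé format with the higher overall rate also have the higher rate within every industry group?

Finance: the skills-based format 8/26 = 30.8%, Format A 6/24 = 25.0% → the skills-based format
Retail: the skills-based format 221/398 = 55.5%, Format A 170/382 = 44.5% → the skills-based format
Media: the skills-based format 1308/1520 = 86.1%, Format A 1377/1746 = 78.9% → the skills-based format
Overall: the skills-based format 1537/1944 = 79.1%, Format A 1553/2152 = 72.2% → the skills-based format
The skills-based format wins overall and in every industry group — no reversal.

Yes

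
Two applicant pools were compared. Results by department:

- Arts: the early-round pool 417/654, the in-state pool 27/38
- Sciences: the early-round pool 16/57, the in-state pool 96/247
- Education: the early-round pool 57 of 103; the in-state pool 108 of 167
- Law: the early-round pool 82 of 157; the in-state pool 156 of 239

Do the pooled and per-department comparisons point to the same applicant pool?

No

Arts: the early-round pool 417/654 = 63.8%, the in-state pool 27/38 = 71.1% → the in-state pool
Sciences: the early-round pool 16/57 = 28.1%, the in-state pool 96/247 = 38.9% → the in-state pool
Education: the early-round pool 57/103 = 55.3%, the in-state pool 108/167 = 64.7% → the in-state pool
Law: the early-round pool 82/157 = 52.2%, the in-state pool 156/239 = 65.3% → the in-state pool
Overall: the early-round pool 572/971 = 58.9%, the in-state pool 387/691 = 56.0% → the early-round pool
The in-state pool wins each department group but the early-round pool wins overall — the comparison reverses. The in-state pool's applicants skew toward Sciences, which has a lower base rate.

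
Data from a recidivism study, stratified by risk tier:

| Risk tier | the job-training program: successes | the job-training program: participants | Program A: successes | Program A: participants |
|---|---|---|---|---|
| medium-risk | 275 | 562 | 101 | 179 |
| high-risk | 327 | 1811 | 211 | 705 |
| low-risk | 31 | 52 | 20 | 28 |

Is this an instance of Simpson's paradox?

No

Medium-risk: the job-training program 275/562 = 48.9%, Program A 101/179 = 56.4% → Program A
High-risk: the job-training program 327/1811 = 18.1%, Program A 211/705 = 29.9% → Program A
Low-risk: the job-training program 31/52 = 59.6%, Program A 20/28 = 71.4% → Program A
Overall: the job-training program 633/2425 = 26.1%, Program A 332/912 = 36.4% → Program A
Program A wins overall and in every risk group — no reversal.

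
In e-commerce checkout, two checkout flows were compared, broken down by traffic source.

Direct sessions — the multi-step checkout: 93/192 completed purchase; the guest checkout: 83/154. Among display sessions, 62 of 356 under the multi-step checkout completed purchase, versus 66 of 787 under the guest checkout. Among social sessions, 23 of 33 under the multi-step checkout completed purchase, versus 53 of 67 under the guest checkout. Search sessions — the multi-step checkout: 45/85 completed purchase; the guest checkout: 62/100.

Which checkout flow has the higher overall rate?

Direct: the multi-step checkout 93/192 = 48.4%, the guest checkout 83/154 = 53.9% → the guest checkout
Display: the multi-step checkout 62/356 = 17.4%, the guest checkout 66/787 = 8.4% → the multi-step checkout
Social: the multi-step checkout 23/33 = 69.7%, the guest checkout 53/67 = 79.1% → the guest checkout
Search: the multi-step checkout 45/85 = 52.9%, the guest checkout 62/100 = 62.0% → the guest checkout
Overall: the multi-step checkout 223/666 = 33.5%, the guest checkout 264/1108 = 23.8% → the multi-step checkout
(Neither sweeps every traffic group, but the multi-step checkout has the higher pooled rate.)

the multi-step checkout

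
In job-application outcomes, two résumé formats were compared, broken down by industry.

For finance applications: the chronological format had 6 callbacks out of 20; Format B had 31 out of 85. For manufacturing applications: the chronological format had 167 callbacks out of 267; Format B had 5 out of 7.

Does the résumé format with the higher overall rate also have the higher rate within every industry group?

No

Finance: the chronological format 6/20 = 30.0%, Format B 31/85 = 36.5% → Format B
Manufacturing: the chronological format 167/267 = 62.5%, Format B 5/7 = 71.4% → Format B
Overall: the chronological format 173/287 = 60.3%, Format B 36/92 = 39.1% → the chronological format
Format B wins each industry group but the chronological format wins overall — the comparison reverses. Format B's applications skew toward finance, which has a lower base rate.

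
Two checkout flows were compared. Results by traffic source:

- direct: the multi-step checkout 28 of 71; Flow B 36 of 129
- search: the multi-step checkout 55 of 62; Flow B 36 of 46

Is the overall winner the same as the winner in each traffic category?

Direct: the multi-step checkout 28/71 = 39.4%, Flow B 36/129 = 27.9% → the multi-step checkout
Search: the multi-step checkout 55/62 = 88.7%, Flow B 36/46 = 78.3% → the multi-step checkout
Overall: the multi-step checkout 83/133 = 62.4%, Flow B 72/175 = 41.1% → the multi-step checkout
The multi-step checkout wins overall and in every traffic group — no reversal.

Yes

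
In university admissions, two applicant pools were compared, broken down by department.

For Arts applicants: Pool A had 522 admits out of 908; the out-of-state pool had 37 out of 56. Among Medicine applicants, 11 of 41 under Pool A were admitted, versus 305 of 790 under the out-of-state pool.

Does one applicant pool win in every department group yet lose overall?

Arts: Pool A 522/908 = 57.5%, the out-of-state pool 37/56 = 66.1% → the out-of-state pool
Medicine: Pool A 11/41 = 26.8%, the out-of-state pool 305/790 = 38.6% → the out-of-state pool
Overall: Pool A 533/949 = 56.2%, the out-of-state pool 342/846 = 40.4% → Pool A
The out-of-state pool wins each department group but Pool A wins overall — the comparison reverses. The out-of-state pool's applicants skew toward Medicine, which has a lower base rate.

Yes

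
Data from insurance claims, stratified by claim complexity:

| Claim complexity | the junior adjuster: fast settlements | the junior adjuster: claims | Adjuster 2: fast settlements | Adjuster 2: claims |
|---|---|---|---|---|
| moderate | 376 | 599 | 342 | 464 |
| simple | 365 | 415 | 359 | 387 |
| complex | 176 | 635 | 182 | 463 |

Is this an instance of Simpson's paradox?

Moderate: the junior adjuster 376/599 = 62.8%, Adjuster 2 342/464 = 73.7% → Adjuster 2
Simple: the junior adjuster 365/415 = 88.0%, Adjuster 2 359/387 = 92.8% → Adjuster 2
Complex: the junior adjuster 176/635 = 27.7%, Adjuster 2 182/463 = 39.3% → Adjuster 2
Overall: the junior adjuster 917/1649 = 55.6%, Adjuster 2 883/1314 = 67.2% → Adjuster 2
Adjuster 2 wins overall and in every claim group — no reversal.

No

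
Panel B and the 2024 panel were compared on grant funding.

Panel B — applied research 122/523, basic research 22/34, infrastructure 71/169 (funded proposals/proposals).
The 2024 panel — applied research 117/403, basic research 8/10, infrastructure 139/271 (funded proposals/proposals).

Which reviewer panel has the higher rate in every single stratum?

Applied research: Panel B 122/523 = 23.3%, the 2024 panel 117/403 = 29.0% → the 2024 panel
Basic research: Panel B 22/34 = 64.7%, the 2024 panel 8/10 = 80.0% → the 2024 panel
Infrastructure: Panel B 71/169 = 42.0%, the 2024 panel 139/271 = 51.3% → the 2024 panel
The 2024 panel has the higher rate in all 3 groups.

the 2024 panel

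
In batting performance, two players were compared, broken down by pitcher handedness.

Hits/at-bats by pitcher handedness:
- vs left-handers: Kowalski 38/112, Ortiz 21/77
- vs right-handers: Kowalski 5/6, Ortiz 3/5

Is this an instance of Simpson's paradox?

Vs left-handers: Kowalski 38/112 = 33.9%, Ortiz 21/77 = 27.3% → Kowalski
Vs right-handers: Kowalski 5/6 = 83.3%, Ortiz 3/5 = 60.0% → Kowalski
Overall: Kowalski 43/118 = 36.4%, Ortiz 24/82 = 29.3% → Kowalski
Kowalski wins overall and in every pitcher group — no reversal.

No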